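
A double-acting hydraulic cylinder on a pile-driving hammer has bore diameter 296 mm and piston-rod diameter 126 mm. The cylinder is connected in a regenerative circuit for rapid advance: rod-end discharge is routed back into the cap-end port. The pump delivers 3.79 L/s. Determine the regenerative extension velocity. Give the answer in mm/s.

In regeneration the rod-end outflow joins the pump flow into the cap end, so the net volume the pump must supply per unit advance equals the rod cross-section area.
Rod cross-section A_rod = π/4 × (126 mm)² = 12470 mm^2
v = Q_pump / A_rod

v ≈ 304 mm/s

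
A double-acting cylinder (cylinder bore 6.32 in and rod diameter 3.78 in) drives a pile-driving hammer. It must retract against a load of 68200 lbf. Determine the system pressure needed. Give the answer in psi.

P ≈ 3380 psi

Rod-side annular area A_ann = π/4 × (6.32² − 3.78²) = 20.15 in^2
Retraction: pressure acts on the annular area.
P = F / A = 68200 lbf / A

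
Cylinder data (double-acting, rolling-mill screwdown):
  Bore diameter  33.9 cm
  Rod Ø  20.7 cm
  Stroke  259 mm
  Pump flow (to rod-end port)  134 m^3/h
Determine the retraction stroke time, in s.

t ≈ 0.394 s

Rod-side annular area A_ann = π/4 × (33.9² − 20.7²) = 566.1 cm^2
Swept volume V = A × L; t = V / Q = A·L / Q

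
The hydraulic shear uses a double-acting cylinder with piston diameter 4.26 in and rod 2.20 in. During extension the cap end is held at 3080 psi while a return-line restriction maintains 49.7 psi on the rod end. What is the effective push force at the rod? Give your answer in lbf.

Cap-side area A_cap = π/4 × (4.26 in)² = 14.25 in^2
Rod-side annular area A_ann = π/4 × (4.26² − 2.20²) = 10.45 in^2
Net thrust = P_cap·A_cap − P_rod·A_ann = 43900 lbf − 519.5 lbf

F ≈ 43400 lbf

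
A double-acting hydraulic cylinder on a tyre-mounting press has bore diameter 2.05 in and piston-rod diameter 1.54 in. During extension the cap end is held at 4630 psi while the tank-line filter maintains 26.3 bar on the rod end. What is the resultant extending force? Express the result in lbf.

Cap-side area A_cap = π/4 × (2.05 in)² = 3.301 in^2
Rod-side annular area A_ann = π/4 × (2.05² − 1.54²) = 1.438 in^2
Net thrust = P_cap·A_cap − P_rod·A_ann = 15280 lbf − 548.5 lbf

F ≈ 14700 lbf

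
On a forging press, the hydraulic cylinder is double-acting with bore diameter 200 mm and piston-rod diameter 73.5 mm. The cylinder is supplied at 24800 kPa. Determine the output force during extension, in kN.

F ≈ 779 kN

Cap-side area A_cap = π/4 × (200 mm)² = 31420 mm^2
F = P × A_cap = 24800 kPa × A_cap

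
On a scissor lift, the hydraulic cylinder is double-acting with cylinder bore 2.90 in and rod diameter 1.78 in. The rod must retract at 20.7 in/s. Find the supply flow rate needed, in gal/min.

Rod-side annular area A_ann = π/4 × (2.90² − 1.78²) = 4.117 in^2
Q = A × v

Q ≈ 22.1 gal/min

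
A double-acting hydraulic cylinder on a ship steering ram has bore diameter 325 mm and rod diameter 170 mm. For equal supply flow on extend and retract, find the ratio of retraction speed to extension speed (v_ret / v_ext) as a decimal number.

v_ret/v_ext ≈ 1.38

Cap-side area A_cap = π/4 × (325 mm)² = 82960 mm^2
Rod-side annular area A_ann = π/4 × (325² − 170²) = 60260 mm^2
For equal Q, v ∝ 1/A, so v_ret/v_ext = A_cap/A_ann.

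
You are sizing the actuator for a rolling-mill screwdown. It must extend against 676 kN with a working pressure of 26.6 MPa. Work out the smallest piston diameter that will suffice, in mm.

D ≈ 180 mm

Extension force acts on the full piston face: F = P × (π/4)D².
D = √(4F / (πP)) = √(4 × 676 kN / (π × 26.6 MPa))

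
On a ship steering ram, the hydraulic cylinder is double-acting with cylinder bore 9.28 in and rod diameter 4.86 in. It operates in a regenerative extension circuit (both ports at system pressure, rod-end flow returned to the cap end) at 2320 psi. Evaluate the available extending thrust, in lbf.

F ≈ 43000 lbf

With equal pressure on both faces, forces on the annular region cancel; the net push is pressure × rod cross-section.
Rod cross-section A_rod = π/4 × (4.86 in)² = 18.55 in^2
F = P × A_rod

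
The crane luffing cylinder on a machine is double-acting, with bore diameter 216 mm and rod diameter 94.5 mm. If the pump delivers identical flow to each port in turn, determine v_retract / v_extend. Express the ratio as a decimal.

v_ret/v_ext ≈ 1.24

Cap-side area A_cap = π/4 × (216 mm)² = 36640 mm^2
Rod-side annular area A_ann = π/4 × (216² − 94.5²) = 29630 mm^2
For equal Q, v ∝ 1/A, so v_ret/v_ext = A_cap/A_ann.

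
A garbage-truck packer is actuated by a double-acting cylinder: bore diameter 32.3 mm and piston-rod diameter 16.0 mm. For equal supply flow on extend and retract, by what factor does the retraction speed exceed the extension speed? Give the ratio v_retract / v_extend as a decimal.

v_ret/v_ext ≈ 1.33

Cap-side area A_cap = π/4 × (32.3 mm)² = 819.4 mm^2
Rod-side annular area A_ann = π/4 × (32.3² − 16.0²) = 618.3 mm^2
For equal Q, v ∝ 1/A, so v_ret/v_ext = A_cap/A_ann.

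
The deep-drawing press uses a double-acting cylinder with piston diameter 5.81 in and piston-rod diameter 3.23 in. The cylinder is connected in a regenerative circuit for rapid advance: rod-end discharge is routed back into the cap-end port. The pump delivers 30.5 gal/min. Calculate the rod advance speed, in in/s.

In regeneration the rod-end outflow joins the pump flow into the cap end, so the net volume the pump must supply per unit advance equals the rod cross-section area.
Rod cross-section A_rod = π/4 × (3.23 in)² = 8.194 in^2
v = Q_pump / A_rod

v ≈ 14.3 in/s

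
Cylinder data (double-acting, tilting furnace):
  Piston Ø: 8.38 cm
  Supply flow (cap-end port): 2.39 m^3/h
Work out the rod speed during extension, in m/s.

v ≈ 0.120 m/s

Cap-side area A_cap = π/4 × (8.38 cm)² = 55.15 cm^2
v = Q / A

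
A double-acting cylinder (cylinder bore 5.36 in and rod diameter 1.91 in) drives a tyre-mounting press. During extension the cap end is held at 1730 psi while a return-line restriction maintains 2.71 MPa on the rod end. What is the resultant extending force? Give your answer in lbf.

F ≈ 31300 lbf

Cap-side area A_cap = π/4 × (5.36 in)² = 22.56 in^2
Rod-side annular area A_ann = π/4 × (5.36² − 1.91²) = 19.70 in^2
Net thrust = P_cap·A_cap − P_rod·A_ann = 39040 lbf − 7743 lbf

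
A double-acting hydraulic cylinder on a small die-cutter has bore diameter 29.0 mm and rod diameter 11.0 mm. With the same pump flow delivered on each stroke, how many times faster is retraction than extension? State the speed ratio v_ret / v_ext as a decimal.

v_ret/v_ext ≈ 1.17

Cap-side area A_cap = π/4 × (29.0 mm)² = 660.5 mm^2
Rod-side annular area A_ann = π/4 × (29.0² − 11.0²) = 565.5 mm^2
For equal Q, v ∝ 1/A, so v_ret/v_ext = A_cap/A_ann.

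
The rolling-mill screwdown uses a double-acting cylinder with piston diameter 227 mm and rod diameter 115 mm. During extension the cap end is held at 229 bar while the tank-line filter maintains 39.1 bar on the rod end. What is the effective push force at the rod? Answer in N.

F ≈ 8.09e5 N

Cap-side area A_cap = π/4 × (227 mm)² = 40470 mm^2
Rod-side annular area A_ann = π/4 × (227² − 115²) = 30080 mm^2
Net thrust = P_cap·A_cap − P_rod·A_ann = 9.268e5 N − 1.176e5 N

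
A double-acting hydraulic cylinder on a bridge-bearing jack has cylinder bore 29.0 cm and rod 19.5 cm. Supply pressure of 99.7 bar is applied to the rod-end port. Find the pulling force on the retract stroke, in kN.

Rod-side annular area A_ann = π/4 × (29.0² − 19.5²) = 361.9 cm^2
On retraction the pressure acts on the annular area (bore minus rod).
F = P × A_ann

F ≈ 361 kN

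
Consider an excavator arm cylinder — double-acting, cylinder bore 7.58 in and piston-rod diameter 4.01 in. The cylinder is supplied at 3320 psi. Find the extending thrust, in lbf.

Cap-side area A_cap = π/4 × (7.58 in)² = 45.13 in^2
F = P × A_cap = 3320 psi × A_cap

F ≈ 1.50e5 lbf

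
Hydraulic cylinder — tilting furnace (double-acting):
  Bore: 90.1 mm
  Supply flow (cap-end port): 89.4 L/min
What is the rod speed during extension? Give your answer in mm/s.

Cap-side area A_cap = π/4 × (90.1 mm)² = 6376 mm^2
v = Q / A

v ≈ 234 mm/s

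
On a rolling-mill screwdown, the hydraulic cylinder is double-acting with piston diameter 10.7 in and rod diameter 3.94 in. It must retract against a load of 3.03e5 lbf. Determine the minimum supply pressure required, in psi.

Rod-side annular area A_ann = π/4 × (10.7² − 3.94²) = 77.73 in^2
Retraction: pressure acts on the annular area.
P = F / A = 3.03e5 lbf / A

P ≈ 3900 psi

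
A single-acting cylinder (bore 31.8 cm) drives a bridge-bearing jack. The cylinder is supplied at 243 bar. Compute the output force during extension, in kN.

F ≈ 1930 kN

Cap-side area A_cap = π/4 × (31.8 cm)² = 794.2 cm^2
F = P × A_cap = 243 bar × A_cap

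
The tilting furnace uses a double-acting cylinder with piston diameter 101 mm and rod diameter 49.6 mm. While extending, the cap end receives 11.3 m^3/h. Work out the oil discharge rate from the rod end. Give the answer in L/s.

Q_out ≈ 2.38 L/s

Cap-side area A_cap = π/4 × (101 mm)² = 8012 mm^2
Rod-side annular area A_ann = π/4 × (101² − 49.6²) = 6080 mm^2
Piston speed v = Q_in/A_cap; rod-end outflow Q_out = v × A_ann = Q_in × A_ann/A_cap.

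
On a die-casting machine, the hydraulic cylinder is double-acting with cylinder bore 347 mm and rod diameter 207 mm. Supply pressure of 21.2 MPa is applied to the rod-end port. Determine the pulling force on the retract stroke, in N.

Rod-side annular area A_ann = π/4 × (347² − 207²) = 60920 mm^2
On retraction the pressure acts on the annular area (bore minus rod).
F = P × A_ann

F ≈ 1.29e6 N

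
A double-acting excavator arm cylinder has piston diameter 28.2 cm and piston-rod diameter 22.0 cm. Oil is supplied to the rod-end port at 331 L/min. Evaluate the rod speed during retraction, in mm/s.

v ≈ 226 mm/s

Rod-side annular area A_ann = π/4 × (28.2² − 22.0²) = 244.4 cm^2
Flow into the rod-end port fills the annular volume.
v = Q / A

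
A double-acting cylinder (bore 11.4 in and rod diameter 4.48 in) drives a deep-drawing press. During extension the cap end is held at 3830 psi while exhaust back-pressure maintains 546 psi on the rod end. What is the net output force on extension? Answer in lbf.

F ≈ 3.44e5 lbf

Cap-side area A_cap = π/4 × (11.4 in)² = 102.1 in^2
Rod-side annular area A_ann = π/4 × (11.4² − 4.48²) = 86.31 in^2
Net thrust = P_cap·A_cap − P_rod·A_ann = 3.909e5 lbf − 47120 lbf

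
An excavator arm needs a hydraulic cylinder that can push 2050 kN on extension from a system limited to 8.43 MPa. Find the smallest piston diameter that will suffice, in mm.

Extension force acts on the full piston face: F = P × (π/4)D².
D = √(4F / (πP)) = √(4 × 2050 kN / (π × 8.43 MPa))

D ≈ 556 mm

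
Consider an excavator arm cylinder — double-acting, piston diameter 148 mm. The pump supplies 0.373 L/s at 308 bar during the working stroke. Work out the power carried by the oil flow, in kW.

W ≈ 11.5 kW

Hydraulic power = P × Q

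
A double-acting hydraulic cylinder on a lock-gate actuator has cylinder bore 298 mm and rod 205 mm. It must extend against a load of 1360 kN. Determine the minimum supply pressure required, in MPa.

Cap-side area A_cap = π/4 × (298 mm)² = 69750 mm^2
P = F / A = 1360 kN / A

P ≈ 19.5 MPa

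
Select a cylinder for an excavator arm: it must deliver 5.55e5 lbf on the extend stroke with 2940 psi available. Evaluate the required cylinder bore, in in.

Extension force acts on the full piston face: F = P × (π/4)D².
D = √(4F / (πP)) = √(4 × 5.55e5 lbf / (π × 2940 psi))

D ≈ 15.5 in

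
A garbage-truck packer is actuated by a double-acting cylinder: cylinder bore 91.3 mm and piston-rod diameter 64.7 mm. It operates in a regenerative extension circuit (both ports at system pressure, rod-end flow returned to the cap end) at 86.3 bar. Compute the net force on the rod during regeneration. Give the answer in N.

F ≈ 28400 N

With equal pressure on both faces, forces on the annular region cancel; the net push is pressure × rod cross-section.
Rod cross-section A_rod = π/4 × (64.7 mm)² = 3288 mm^2
F = P × A_rod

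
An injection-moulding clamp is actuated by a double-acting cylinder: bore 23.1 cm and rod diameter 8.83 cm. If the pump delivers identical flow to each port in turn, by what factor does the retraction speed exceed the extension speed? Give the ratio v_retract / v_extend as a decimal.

v_ret/v_ext ≈ 1.17

Cap-side area A_cap = π/4 × (23.1 cm)² = 419.1 cm^2
Rod-side annular area A_ann = π/4 × (23.1² − 8.83²) = 357.9 cm^2
For equal Q, v ∝ 1/A, so v_ret/v_ext = A_cap/A_ann.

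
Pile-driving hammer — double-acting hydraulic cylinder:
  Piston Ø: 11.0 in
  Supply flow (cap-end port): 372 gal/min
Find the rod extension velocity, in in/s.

v ≈ 15.1 in/s

Cap-side area A_cap = π/4 × (11.0 in)² = 95.03 in^2
v = Q / A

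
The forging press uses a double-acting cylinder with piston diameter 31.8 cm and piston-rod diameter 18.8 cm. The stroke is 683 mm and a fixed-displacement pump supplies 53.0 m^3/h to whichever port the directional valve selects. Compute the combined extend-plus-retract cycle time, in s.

Cap-side area A_cap = π/4 × (31.8 cm)² = 794.2 cm^2
Rod-side annular area A_ann = π/4 × (31.8² − 18.8²) = 516.6 cm^2
t_ext = A_cap·L/Q = 3.685 s
t_ret = A_ann·L/Q = 2.397 s
t_cycle = t_ext + t_ret

t ≈ 6.08 s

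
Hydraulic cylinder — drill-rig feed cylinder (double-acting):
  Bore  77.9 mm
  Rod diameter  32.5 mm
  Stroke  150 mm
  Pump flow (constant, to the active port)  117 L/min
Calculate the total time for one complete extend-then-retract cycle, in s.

Cap-side area A_cap = π/4 × (77.9 mm)² = 4766 mm^2
Rod-side annular area A_ann = π/4 × (77.9² − 32.5²) = 3937 mm^2
t_ext = A_cap·L/Q = 0.3666 s
t_ret = A_ann·L/Q = 0.3028 s
t_cycle = t_ext + t_ret

t ≈ 0.669 s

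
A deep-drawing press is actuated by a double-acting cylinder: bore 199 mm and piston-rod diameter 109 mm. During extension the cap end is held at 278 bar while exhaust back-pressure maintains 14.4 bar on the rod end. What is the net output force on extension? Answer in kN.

F ≈ 833 kN

Cap-side area A_cap = π/4 × (199 mm)² = 31100 mm^2
Rod-side annular area A_ann = π/4 × (199² − 109²) = 21770 mm^2
Net thrust = P_cap·A_cap − P_rod·A_ann = 864.7 kN − 31.35 kN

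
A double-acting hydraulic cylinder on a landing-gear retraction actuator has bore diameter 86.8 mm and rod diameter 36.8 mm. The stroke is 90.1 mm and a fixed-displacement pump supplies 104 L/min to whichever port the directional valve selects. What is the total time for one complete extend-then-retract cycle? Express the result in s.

t ≈ 0.560 s

Cap-side area A_cap = π/4 × (86.8 mm)² = 5917 mm^2
Rod-side annular area A_ann = π/4 × (86.8² − 36.8²) = 4854 mm^2
t_ext = A_cap·L/Q = 0.3076 s
t_ret = A_ann·L/Q = 0.2523 s
t_cycle = t_ext + t_ret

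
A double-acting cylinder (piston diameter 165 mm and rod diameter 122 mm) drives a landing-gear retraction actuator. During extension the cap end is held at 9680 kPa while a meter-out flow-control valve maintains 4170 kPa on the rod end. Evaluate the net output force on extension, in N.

Cap-side area A_cap = π/4 × (165 mm)² = 21380 mm^2
Rod-side annular area A_ann = π/4 × (165² − 122²) = 9693 mm^2
Net thrust = P_cap·A_cap − P_rod·A_ann = 2.070e5 N − 40420 N

F ≈ 1.67e5 N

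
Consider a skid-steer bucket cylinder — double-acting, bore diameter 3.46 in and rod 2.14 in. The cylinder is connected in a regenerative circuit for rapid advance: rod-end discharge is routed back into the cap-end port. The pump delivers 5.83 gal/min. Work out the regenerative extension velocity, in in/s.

v ≈ 6.24 in/s

In regeneration the rod-end outflow joins the pump flow into the cap end, so the net volume the pump must supply per unit advance equals the rod cross-section area.
Rod cross-section A_rod = π/4 × (2.14 in)² = 3.597 in^2
v = Q_pump / A_rod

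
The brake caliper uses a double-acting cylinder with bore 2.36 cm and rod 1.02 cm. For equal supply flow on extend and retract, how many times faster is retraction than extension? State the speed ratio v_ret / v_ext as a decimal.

Cap-side area A_cap = π/4 × (2.36 cm)² = 4.374 cm^2
Rod-side annular area A_ann = π/4 × (2.36² − 1.02²) = 3.557 cm^2
For equal Q, v ∝ 1/A, so v_ret/v_ext = A_cap/A_ann.

v_ret/v_ext ≈ 1.23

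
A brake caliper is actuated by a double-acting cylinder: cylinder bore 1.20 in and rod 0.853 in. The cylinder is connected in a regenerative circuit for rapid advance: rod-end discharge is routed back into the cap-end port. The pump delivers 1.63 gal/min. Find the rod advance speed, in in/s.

In regeneration the rod-end outflow joins the pump flow into the cap end, so the net volume the pump must supply per unit advance equals the rod cross-section area.
Rod cross-section A_rod = π/4 × (0.853 in)² = 0.5715 in^2
v = Q_pump / A_rod

v ≈ 11.0 in/s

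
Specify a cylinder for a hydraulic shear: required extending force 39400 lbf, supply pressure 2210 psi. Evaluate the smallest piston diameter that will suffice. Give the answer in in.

Extension force acts on the full piston face: F = P × (π/4)D².
D = √(4F / (πP)) = √(4 × 39400 lbf / (π × 2210 psi))

D ≈ 4.76 in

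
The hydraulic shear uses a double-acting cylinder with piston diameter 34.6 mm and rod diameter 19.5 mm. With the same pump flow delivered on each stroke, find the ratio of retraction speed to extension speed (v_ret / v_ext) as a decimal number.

Cap-side area A_cap = π/4 × (34.6 mm)² = 940.2 mm^2
Rod-side annular area A_ann = π/4 × (34.6² − 19.5²) = 641.6 mm^2
For equal Q, v ∝ 1/A, so v_ret/v_ext = A_cap/A_ann.

v_ret/v_ext ≈ 1.47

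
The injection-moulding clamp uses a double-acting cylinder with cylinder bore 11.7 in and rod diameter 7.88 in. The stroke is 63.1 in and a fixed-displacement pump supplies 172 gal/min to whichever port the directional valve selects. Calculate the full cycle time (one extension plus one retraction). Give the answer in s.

Cap-side area A_cap = π/4 × (11.7 in)² = 107.5 in^2
Rod-side annular area A_ann = π/4 × (11.7² − 7.88²) = 58.74 in^2
t_ext = A_cap·L/Q = 10.24 s
t_ret = A_ann·L/Q = 5.598 s
t_cycle = t_ext + t_ret

t ≈ 15.8 s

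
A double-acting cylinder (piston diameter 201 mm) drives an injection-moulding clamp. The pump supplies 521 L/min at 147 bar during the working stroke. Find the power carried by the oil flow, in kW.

Hydraulic power = P × Q

W ≈ 128 kW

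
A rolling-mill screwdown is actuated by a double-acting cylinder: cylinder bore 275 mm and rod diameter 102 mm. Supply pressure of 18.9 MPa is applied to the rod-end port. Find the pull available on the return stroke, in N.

Rod-side annular area A_ann = π/4 × (275² − 102²) = 51220 mm^2
On retraction the pressure acts on the annular area (bore minus rod).
F = P × A_ann

F ≈ 9.68e5 N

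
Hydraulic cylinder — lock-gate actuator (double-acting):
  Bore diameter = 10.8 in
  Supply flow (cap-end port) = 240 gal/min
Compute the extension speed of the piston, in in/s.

Cap-side area A_cap = π/4 × (10.8 in)² = 91.61 in^2
v = Q / A

v ≈ 10.1 in/s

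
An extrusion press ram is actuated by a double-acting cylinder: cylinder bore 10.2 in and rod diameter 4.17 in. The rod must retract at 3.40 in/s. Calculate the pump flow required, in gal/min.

Rod-side annular area A_ann = π/4 × (10.2² − 4.17²) = 68.06 in^2
Q = A × v

Q ≈ 60.1 gal/min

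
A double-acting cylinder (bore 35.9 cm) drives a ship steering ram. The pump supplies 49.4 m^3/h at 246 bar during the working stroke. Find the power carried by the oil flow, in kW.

Hydraulic power = P × Q

W ≈ 338 kW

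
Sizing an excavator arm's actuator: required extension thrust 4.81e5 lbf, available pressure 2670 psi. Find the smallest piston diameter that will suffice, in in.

D ≈ 15.1 in

Extension force acts on the full piston face: F = P × (π/4)D².
D = √(4F / (πP)) = √(4 × 4.81e5 lbf / (π × 2670 psi))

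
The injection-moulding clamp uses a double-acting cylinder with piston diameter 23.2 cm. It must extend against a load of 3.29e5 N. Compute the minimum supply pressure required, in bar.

Cap-side area A_cap = π/4 × (23.2 cm)² = 422.7 cm^2
P = F / A = 3.29e5 N / A

P ≈ 77.8 bar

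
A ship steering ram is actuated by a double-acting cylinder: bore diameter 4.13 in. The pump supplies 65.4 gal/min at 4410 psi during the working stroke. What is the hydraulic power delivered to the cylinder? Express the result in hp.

W ≈ 168 hp

Hydraulic power = P × Q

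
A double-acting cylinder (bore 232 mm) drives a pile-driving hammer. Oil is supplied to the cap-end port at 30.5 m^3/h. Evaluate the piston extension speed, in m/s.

v ≈ 0.200 m/s

Cap-side area A_cap = π/4 × (232 mm)² = 42270 mm^2
v = Q / A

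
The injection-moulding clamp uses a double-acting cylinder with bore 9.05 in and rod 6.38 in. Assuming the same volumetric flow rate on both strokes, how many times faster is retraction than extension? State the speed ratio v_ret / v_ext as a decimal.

v_ret/v_ext ≈ 1.99

Cap-side area A_cap = π/4 × (9.05 in)² = 64.33 in^2
Rod-side annular area A_ann = π/4 × (9.05² − 6.38²) = 32.36 in^2
For equal Q, v ∝ 1/A, so v_ret/v_ext = A_cap/A_ann.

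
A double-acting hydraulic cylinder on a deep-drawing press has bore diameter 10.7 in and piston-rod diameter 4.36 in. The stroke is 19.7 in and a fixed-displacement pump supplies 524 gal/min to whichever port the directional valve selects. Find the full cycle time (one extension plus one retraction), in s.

Cap-side area A_cap = π/4 × (10.7 in)² = 89.92 in^2
Rod-side annular area A_ann = π/4 × (10.7² − 4.36²) = 74.99 in^2
t_ext = A_cap·L/Q = 0.8781 s
t_ret = A_ann·L/Q = 0.7323 s
t_cycle = t_ext + t_ret

t ≈ 1.61 s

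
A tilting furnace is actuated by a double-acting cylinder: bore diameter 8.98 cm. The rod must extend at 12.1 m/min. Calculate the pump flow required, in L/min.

Q ≈ 76.6 L/min

Cap-side area A_cap = π/4 × (8.98 cm)² = 63.33 cm^2
Q = A × v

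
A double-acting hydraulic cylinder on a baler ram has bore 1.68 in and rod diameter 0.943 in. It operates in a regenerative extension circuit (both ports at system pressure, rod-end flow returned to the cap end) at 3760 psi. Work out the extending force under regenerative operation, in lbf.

With equal pressure on both faces, forces on the annular region cancel; the net push is pressure × rod cross-section.
Rod cross-section A_rod = π/4 × (0.943 in)² = 0.6984 in^2
F = P × A_rod

F ≈ 2630 lbf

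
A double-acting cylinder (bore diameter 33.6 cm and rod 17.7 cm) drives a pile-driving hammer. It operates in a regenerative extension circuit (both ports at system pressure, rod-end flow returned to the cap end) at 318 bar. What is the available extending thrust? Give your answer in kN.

F ≈ 782 kN

With equal pressure on both faces, forces on the annular region cancel; the net push is pressure × rod cross-section.
Rod cross-section A_rod = π/4 × (17.7 cm)² = 246.1 cm^2
F = P × A_rod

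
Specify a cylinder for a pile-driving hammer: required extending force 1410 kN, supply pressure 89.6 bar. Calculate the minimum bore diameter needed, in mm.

D ≈ 448 mm

Extension force acts on the full piston face: F = P × (π/4)D².
D = √(4F / (πP)) = √(4 × 1410 kN / (π × 89.6 bar))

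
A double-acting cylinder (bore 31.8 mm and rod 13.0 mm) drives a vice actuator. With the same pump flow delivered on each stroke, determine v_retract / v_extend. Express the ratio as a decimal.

Cap-side area A_cap = π/4 × (31.8 mm)² = 794.2 mm^2
Rod-side annular area A_ann = π/4 × (31.8² − 13.0²) = 661.5 mm^2
For equal Q, v ∝ 1/A, so v_ret/v_ext = A_cap/A_ann.

v_ret/v_ext ≈ 1.20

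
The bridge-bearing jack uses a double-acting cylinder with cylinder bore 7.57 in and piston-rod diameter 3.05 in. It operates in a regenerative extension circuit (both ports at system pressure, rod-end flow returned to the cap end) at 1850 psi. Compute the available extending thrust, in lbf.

F ≈ 13500 lbf

With equal pressure on both faces, forces on the annular region cancel; the net push is pressure × rod cross-section.
Rod cross-section A_rod = π/4 × (3.05 in)² = 7.306 in^2
F = P × A_rod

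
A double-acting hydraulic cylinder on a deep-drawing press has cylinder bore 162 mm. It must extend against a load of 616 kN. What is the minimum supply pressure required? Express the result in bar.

P ≈ 299 bar

Cap-side area A_cap = π/4 × (162 mm)² = 20610 mm^2
P = F / A = 616 kN / A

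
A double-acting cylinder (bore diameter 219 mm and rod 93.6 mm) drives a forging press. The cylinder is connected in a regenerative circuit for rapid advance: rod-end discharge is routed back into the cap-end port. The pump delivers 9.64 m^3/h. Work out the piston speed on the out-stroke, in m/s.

v ≈ 0.389 m/s

In regeneration the rod-end outflow joins the pump flow into the cap end, so the net volume the pump must supply per unit advance equals the rod cross-section area.
Rod cross-section A_rod = π/4 × (93.6 mm)² = 6881 mm^2
v = Q_pump / A_rod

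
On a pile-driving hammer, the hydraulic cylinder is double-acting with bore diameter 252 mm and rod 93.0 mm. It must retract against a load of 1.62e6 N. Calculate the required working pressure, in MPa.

P ≈ 37.6 MPa

Rod-side annular area A_ann = π/4 × (252² − 93.0²) = 43080 mm^2
Retraction: pressure acts on the annular area.
P = F / A = 1.62e6 N / A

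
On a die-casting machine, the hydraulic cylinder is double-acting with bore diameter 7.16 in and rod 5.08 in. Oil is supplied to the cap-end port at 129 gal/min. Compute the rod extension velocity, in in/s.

Cap-side area A_cap = π/4 × (7.16 in)² = 40.26 in^2
v = Q / A

v ≈ 12.3 in/s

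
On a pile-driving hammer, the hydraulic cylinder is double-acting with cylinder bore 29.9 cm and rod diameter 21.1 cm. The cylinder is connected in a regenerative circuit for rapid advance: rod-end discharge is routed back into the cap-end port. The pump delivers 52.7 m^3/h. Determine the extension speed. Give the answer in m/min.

In regeneration the rod-end outflow joins the pump flow into the cap end, so the net volume the pump must supply per unit advance equals the rod cross-section area.
Rod cross-section A_rod = π/4 × (21.1 cm)² = 349.7 cm^2
v = Q_pump / A_rod

v ≈ 25.1 m/min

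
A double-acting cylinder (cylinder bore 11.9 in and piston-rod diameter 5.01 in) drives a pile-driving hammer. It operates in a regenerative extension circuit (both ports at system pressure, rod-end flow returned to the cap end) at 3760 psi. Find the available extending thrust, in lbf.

With equal pressure on both faces, forces on the annular region cancel; the net push is pressure × rod cross-section.
Rod cross-section A_rod = π/4 × (5.01 in)² = 19.71 in^2
F = P × A_rod

F ≈ 74100 lbf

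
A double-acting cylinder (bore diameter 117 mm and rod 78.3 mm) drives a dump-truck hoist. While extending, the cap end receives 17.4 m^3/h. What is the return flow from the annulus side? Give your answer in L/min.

Cap-side area A_cap = π/4 × (117 mm)² = 10750 mm^2
Rod-side annular area A_ann = π/4 × (117² − 78.3²) = 5936 mm^2
Piston speed v = Q_in/A_cap; rod-end outflow Q_out = v × A_ann = Q_in × A_ann/A_cap.

Q_out ≈ 160 L/min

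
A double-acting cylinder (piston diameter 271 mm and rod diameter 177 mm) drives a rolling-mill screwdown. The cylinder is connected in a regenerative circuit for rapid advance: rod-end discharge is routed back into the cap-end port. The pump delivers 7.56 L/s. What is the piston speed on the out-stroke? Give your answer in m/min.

v ≈ 18.4 m/min

In regeneration the rod-end outflow joins the pump flow into the cap end, so the net volume the pump must supply per unit advance equals the rod cross-section area.
Rod cross-section A_rod = π/4 × (177 mm)² = 24610 mm^2
v = Q_pump / A_rod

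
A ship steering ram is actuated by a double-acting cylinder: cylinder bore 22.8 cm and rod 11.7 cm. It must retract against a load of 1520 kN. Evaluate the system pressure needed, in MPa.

Rod-side annular area A_ann = π/4 × (22.8² − 11.7²) = 300.8 cm^2
Retraction: pressure acts on the annular area.
P = F / A = 1520 kN / A

P ≈ 50.5 MPa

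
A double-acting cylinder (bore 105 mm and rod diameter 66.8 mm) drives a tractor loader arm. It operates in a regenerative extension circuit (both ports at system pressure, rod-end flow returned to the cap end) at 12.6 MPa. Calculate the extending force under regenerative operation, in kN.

With equal pressure on both faces, forces on the annular region cancel; the net push is pressure × rod cross-section.
Rod cross-section A_rod = π/4 × (66.8 mm)² = 3505 mm^2
F = P × A_rod

F ≈ 44.2 kN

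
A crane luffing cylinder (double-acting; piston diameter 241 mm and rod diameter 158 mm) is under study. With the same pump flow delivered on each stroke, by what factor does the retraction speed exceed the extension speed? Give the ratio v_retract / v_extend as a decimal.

Cap-side area A_cap = π/4 × (241 mm)² = 45620 mm^2
Rod-side annular area A_ann = π/4 × (241² − 158²) = 26010 mm^2
For equal Q, v ∝ 1/A, so v_ret/v_ext = A_cap/A_ann.

v_ret/v_ext ≈ 1.75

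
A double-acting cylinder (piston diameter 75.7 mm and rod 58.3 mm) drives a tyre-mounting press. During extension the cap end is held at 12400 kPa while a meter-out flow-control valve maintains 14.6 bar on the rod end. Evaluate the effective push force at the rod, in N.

F ≈ 53100 N

Cap-side area A_cap = π/4 × (75.7 mm)² = 4501 mm^2
Rod-side annular area A_ann = π/4 × (75.7² − 58.3²) = 1831 mm^2
Net thrust = P_cap·A_cap − P_rod·A_ann = 55810 N − 2674 N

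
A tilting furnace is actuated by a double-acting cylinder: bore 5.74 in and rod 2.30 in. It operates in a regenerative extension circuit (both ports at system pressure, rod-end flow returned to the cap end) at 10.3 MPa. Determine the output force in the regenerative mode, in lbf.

With equal pressure on both faces, forces on the annular region cancel; the net push is pressure × rod cross-section.
Rod cross-section A_rod = π/4 × (2.30 in)² = 4.155 in^2
F = P × A_rod

F ≈ 6210 lbf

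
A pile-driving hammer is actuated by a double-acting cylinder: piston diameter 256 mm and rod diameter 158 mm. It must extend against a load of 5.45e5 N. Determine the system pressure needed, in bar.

P ≈ 106 bar

Cap-side area A_cap = π/4 × (256 mm)² = 51470 mm^2
P = F / A = 5.45e5 N / A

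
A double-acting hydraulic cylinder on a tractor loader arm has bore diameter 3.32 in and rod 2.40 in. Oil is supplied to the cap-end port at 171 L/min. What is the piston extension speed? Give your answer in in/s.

v ≈ 20.1 in/s

Cap-side area A_cap = π/4 × (3.32 in)² = 8.657 in^2
v = Q / A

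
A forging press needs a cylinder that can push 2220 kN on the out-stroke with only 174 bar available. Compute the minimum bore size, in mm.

D ≈ 403 mm

Extension force acts on the full piston face: F = P × (π/4)D².
D = √(4F / (πP)) = √(4 × 2220 kN / (π × 174 bar))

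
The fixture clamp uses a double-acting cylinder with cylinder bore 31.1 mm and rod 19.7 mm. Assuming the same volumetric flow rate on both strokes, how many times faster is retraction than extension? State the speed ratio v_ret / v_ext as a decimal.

v_ret/v_ext ≈ 1.67

Cap-side area A_cap = π/4 × (31.1 mm)² = 759.6 mm^2
Rod-side annular area A_ann = π/4 × (31.1² − 19.7²) = 454.8 mm^2
For equal Q, v ∝ 1/A, so v_ret/v_ext = A_cap/A_ann.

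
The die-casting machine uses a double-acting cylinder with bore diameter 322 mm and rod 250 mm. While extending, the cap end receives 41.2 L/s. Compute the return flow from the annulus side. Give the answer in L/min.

Cap-side area A_cap = π/4 × (322 mm)² = 81430 mm^2
Rod-side annular area A_ann = π/4 × (322² − 250²) = 32350 mm^2
Piston speed v = Q_in/A_cap; rod-end outflow Q_out = v × A_ann = Q_in × A_ann/A_cap.

Q_out ≈ 982 L/min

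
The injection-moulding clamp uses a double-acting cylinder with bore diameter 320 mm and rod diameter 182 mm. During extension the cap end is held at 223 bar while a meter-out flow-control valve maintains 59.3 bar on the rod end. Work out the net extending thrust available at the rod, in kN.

Cap-side area A_cap = π/4 × (320 mm)² = 80420 mm^2
Rod-side annular area A_ann = π/4 × (320² − 182²) = 54410 mm^2
Net thrust = P_cap·A_cap − P_rod·A_ann = 1793 kN − 322.6 kN

F ≈ 1470 kN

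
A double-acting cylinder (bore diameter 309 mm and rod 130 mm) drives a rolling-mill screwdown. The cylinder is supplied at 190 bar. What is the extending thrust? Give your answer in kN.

Cap-side area A_cap = π/4 × (309 mm)² = 74990 mm^2
F = P × A_cap = 190 bar × A_cap

F ≈ 1420 kN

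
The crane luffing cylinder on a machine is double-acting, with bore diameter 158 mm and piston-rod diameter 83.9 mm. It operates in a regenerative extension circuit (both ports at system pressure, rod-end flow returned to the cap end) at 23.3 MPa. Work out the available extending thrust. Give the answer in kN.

With equal pressure on both faces, forces on the annular region cancel; the net push is pressure × rod cross-section.
Rod cross-section A_rod = π/4 × (83.9 mm)² = 5529 mm^2
F = P × A_rod

F ≈ 129 kN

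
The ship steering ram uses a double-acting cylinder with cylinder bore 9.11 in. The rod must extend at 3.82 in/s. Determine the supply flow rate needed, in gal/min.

Cap-side area A_cap = π/4 × (9.11 in)² = 65.18 in^2
Q = A × v

Q ≈ 64.7 gal/min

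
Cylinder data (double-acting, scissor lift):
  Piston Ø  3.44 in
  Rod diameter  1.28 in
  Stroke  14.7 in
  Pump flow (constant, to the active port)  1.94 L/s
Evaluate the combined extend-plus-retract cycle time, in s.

t ≈ 2.15 s

Cap-side area A_cap = π/4 × (3.44 in)² = 9.294 in^2
Rod-side annular area A_ann = π/4 × (3.44² − 1.28²) = 8.007 in^2
t_ext = A_cap·L/Q = 1.154 s
t_ret = A_ann·L/Q = 0.9943 s
t_cycle = t_ext + t_ret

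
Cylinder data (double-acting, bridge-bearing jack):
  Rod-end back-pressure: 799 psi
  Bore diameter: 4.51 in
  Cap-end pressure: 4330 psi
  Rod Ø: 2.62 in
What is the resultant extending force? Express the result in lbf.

F ≈ 60700 lbf

Cap-side area A_cap = π/4 × (4.51 in)² = 15.98 in^2
Rod-side annular area A_ann = π/4 × (4.51² − 2.62²) = 10.58 in^2
Net thrust = P_cap·A_cap − P_rod·A_ann = 69170 lbf − 8456 lbf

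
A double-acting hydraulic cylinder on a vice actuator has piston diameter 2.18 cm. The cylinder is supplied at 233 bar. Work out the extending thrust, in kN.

F ≈ 8.70 kN

Cap-side area A_cap = π/4 × (2.18 cm)² = 3.733 cm^2
F = P × A_cap = 233 bar × A_cap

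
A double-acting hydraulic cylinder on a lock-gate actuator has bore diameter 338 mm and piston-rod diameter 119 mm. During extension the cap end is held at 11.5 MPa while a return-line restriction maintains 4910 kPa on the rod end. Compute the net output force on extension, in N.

F ≈ 6.46e5 N

Cap-side area A_cap = π/4 × (338 mm)² = 89730 mm^2
Rod-side annular area A_ann = π/4 × (338² − 119²) = 78610 mm^2
Net thrust = P_cap·A_cap − P_rod·A_ann = 1.032e6 N − 3.860e5 N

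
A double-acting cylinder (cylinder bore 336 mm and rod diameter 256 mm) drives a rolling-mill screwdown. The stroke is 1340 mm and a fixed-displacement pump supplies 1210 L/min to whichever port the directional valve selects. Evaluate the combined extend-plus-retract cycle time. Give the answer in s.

t ≈ 8.36 s

Cap-side area A_cap = π/4 × (336 mm)² = 88670 mm^2
Rod-side annular area A_ann = π/4 × (336² − 256²) = 37200 mm^2
t_ext = A_cap·L/Q = 5.892 s
t_ret = A_ann·L/Q = 2.472 s
t_cycle = t_ext + t_ret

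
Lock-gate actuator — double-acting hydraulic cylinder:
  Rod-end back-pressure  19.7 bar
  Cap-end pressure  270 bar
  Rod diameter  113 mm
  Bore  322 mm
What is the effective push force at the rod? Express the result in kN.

Cap-side area A_cap = π/4 × (322 mm)² = 81430 mm^2
Rod-side annular area A_ann = π/4 × (322² − 113²) = 71400 mm^2
Net thrust = P_cap·A_cap − P_rod·A_ann = 2199 kN − 140.7 kN

F ≈ 2060 kN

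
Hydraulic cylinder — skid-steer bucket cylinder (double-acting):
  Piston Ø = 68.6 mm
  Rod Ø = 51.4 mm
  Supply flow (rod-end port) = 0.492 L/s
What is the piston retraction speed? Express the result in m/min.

Rod-side annular area A_ann = π/4 × (68.6² − 51.4²) = 1621 mm^2
Flow into the rod-end port fills the annular volume.
v = Q / A

v ≈ 18.2 m/min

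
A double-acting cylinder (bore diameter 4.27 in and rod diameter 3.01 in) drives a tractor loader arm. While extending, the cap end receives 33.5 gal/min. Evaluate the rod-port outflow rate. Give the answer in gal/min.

Q_out ≈ 16.9 gal/min

Cap-side area A_cap = π/4 × (4.27 in)² = 14.32 in^2
Rod-side annular area A_ann = π/4 × (4.27² − 3.01²) = 7.204 in^2
Piston speed v = Q_in/A_cap; rod-end outflow Q_out = v × A_ann = Q_in × A_ann/A_cap.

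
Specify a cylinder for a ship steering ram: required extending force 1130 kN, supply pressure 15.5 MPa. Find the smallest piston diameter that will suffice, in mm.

D ≈ 305 mm

Extension force acts on the full piston face: F = P × (π/4)D².
D = √(4F / (πP)) = √(4 × 1130 kN / (π × 15.5 MPa))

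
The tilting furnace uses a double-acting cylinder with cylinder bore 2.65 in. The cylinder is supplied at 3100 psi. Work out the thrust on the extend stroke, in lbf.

Cap-side area A_cap = π/4 × (2.65 in)² = 5.515 in^2
F = P × A_cap = 3100 psi × A_cap

F ≈ 17100 lbf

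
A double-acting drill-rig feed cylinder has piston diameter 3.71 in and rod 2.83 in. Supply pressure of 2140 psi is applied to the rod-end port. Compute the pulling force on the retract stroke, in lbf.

Rod-side annular area A_ann = π/4 × (3.71² − 2.83²) = 4.520 in^2
On retraction the pressure acts on the annular area (bore minus rod).
F = P × A_ann

F ≈ 9670 lbf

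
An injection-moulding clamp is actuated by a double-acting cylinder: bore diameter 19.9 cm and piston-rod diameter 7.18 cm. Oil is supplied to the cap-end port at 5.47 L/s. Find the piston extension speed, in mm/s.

Cap-side area A_cap = π/4 × (19.9 cm)² = 311.0 cm^2
v = Q / A

v ≈ 176 mm/s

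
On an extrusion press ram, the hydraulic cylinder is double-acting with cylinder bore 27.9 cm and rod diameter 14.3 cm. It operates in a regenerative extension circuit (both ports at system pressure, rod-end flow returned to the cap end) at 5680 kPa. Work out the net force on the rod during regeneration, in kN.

F ≈ 91.2 kN

With equal pressure on both faces, forces on the annular region cancel; the net push is pressure × rod cross-section.
Rod cross-section A_rod = π/4 × (14.3 cm)² = 160.6 cm^2
F = P × A_rod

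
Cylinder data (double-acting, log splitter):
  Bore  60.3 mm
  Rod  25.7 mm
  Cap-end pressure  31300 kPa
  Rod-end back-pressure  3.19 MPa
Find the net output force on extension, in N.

Cap-side area A_cap = π/4 × (60.3 mm)² = 2856 mm^2
Rod-side annular area A_ann = π/4 × (60.3² − 25.7²) = 2337 mm^2
Net thrust = P_cap·A_cap − P_rod·A_ann = 89390 N − 7455 N

F ≈ 81900 N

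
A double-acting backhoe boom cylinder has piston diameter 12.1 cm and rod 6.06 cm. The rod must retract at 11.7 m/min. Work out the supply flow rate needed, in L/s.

Q ≈ 1.68 L/s

Rod-side annular area A_ann = π/4 × (12.1² − 6.06²) = 86.15 cm^2
Q = A × v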